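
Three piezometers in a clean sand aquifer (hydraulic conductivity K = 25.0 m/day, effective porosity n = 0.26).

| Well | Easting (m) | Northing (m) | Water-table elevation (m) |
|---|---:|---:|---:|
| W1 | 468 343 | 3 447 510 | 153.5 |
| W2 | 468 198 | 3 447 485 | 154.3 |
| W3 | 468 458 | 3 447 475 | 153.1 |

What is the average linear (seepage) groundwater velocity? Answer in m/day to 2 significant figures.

Differences from W1: to W2 (Δx, Δy, Δh) = (-145, -25, +0.8); to W3 = (115, -35, -0.4).
Determinant of the coordinate differences = (-145)·(-35) − 115·(-25) = 7950.
∂h/∂x = [(+0.8)·(-35) − (-0.4)·(-25)] / 7950 = -0.004780
∂h/∂y = [(-145)·(-0.4) − 115·(+0.8)] / 7950 = -0.004277
|∇h| = √(-0.004780² + -0.004277²) = 0.006414
Seepage velocity v = K·i/n = 25.0 × 0.006414 / 0.26 = 0.6167 m/day.

0.62 m/day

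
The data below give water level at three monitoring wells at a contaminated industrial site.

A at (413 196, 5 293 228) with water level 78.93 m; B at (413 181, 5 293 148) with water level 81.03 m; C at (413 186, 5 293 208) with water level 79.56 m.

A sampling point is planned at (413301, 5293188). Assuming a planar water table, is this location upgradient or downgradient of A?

Taking A as reference: B−A = (-15, -80, +2.10); C−A = (-10, -20, +0.63).
Solve a·Δx + b·Δy = Δh: det = (-15)·(-20) − (-10)·(-80) = -500.
∂h/∂x = [(+2.10)·(-20) − (+0.63)·(-80)] / -500 = -0.01680
∂h/∂y = [(-15)·(+0.63) − (-10)·(+2.10)] / -500 = -0.02310
Head at (413301, 5293188) = 78.93 + (-0.01680)·(105) + (-0.02310)·(-40) = 78.09 m.
That is lower than the 78.93 m at A, so the point is downgradient.

downgradient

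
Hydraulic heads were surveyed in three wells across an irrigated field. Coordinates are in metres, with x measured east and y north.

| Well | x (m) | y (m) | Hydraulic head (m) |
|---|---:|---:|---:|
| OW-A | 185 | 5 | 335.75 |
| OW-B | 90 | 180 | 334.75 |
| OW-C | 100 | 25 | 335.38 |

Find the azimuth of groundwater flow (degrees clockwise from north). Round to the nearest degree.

318°

Differences from OW-A: to OW-B (Δx, Δy, Δh) = (-95, 175, -1.00); to OW-C = (-85, 20, -0.37).
Solve a·Δx + b·Δy = Δh: det = (-95)·20 − (-85)·175 = 12975.
∂h/∂x = [(-1.00)·20 − (-0.37)·175] / 12975 = +0.003449
∂h/∂y = [(-95)·(-0.37) − (-85)·(-1.00)] / 12975 = -0.003842
Flow direction (−∇h) has components (-0.003449 E, +0.003842 N).
Azimuth = atan2(E, N) = atan2(-0.003449, +0.003842) = 318.1° ≈ 318°.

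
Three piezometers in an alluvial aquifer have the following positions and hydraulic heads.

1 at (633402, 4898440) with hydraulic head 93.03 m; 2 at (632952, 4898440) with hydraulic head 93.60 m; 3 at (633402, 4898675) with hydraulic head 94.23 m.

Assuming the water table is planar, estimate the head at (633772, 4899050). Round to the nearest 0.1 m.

95.7 m

∂h/∂x = (93.60 − 93.03) / (632952 − 633402) = -0.001267
∂h/∂y = (94.23 − 93.03) / (4898675 − 4898440) = +0.005106
h(633772, 4899050) = 93.03 + (-0.001267)·(370) + (+0.005106)·(610) = 93.03 -0.469 +3.115 = 95.676 m.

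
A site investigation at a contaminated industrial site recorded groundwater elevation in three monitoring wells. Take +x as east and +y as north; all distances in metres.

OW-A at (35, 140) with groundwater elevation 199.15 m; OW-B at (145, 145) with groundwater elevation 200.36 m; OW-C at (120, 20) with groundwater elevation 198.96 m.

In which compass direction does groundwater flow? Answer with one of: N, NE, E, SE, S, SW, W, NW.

SW

Three-point gradient (reference OW-A): Δ to OW-B = (110, 5, +1.21), Δ to OW-C = (85, -120, -0.19).
∂h/∂x = +0.01059, ∂h/∂y = +0.009083 (det = -13625).
Flow = −∇h = (-0.01059 east, -0.009083 north), which points southwest.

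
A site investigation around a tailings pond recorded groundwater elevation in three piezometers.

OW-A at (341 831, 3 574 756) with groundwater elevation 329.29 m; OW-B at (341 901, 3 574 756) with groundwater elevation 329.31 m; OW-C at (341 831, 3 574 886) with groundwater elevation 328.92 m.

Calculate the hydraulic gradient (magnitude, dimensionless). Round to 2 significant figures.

∂h/∂x = (329.31 − 329.29) / (341901 − 341831) = +0.0002857
∂h/∂y = (328.92 − 329.29) / (3574886 − 3574756) = -0.002846
|∇h| = √(0.0002857² + -0.002846²) = 0.00286

0.0029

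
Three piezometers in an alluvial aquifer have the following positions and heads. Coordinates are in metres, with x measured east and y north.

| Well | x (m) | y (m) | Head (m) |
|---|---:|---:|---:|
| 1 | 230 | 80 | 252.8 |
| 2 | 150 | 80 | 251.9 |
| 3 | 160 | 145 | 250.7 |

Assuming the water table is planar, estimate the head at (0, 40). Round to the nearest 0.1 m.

251.0 m

Three-point gradient (reference 1): Δ to 2 = (-80, 0, -0.9), Δ to 3 = (-70, 65, -2.1).
∂h/∂x = +0.01125, ∂h/∂y = -0.02019 (det = -5200).
h(0, 40) = 252.8 + (+0.01125)·(-230) + (-0.02019)·(-40) = 252.8 -2.588 +0.808 = 251.020 m.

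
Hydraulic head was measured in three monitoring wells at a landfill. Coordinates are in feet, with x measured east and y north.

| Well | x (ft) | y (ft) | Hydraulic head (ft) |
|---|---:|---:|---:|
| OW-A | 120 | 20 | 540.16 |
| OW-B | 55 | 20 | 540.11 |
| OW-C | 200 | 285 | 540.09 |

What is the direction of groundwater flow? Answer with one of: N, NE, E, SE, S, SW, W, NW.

With h = a·x + b·y + c and OW-A as origin, the differences give:
  (-65)·a + 0·b = -0.05
  80·a + 265·b = -0.07
Eliminate b (×265 and ×0, subtract): -17225·a = -13.250 → a = ∂h/∂x = +0.0007692
Back-substitute: b = ∂h/∂y = -0.0004964.
Flow = −∇h = (-0.0007692 east, +0.0004964 north), which points northwest.

NW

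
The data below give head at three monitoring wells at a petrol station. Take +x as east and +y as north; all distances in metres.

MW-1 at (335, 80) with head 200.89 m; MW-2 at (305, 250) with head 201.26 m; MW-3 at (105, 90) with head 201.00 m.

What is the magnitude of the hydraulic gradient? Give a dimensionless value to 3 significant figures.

Differences from MW-1: to MW-2 (Δx, Δy, Δh) = (-30, 170, +0.37); to MW-3 = (-230, 10, +0.11).
Solve a·Δx + b·Δy = Δh: det = (-30)·10 − (-230)·170 = 38800.
∂h/∂x = [(+0.37)·10 − (+0.11)·170] / 38800 = -0.0003866
∂h/∂y = [(-30)·(+0.11) − (-230)·(+0.37)] / 38800 = +0.002108
|∇h| = √(-0.0003866² + 0.002108²) = 0.002143

0.00214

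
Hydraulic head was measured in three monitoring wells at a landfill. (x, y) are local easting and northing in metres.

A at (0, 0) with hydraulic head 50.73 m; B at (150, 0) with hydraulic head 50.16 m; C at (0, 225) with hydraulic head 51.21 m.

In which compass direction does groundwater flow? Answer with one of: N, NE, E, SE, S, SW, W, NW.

∂h/∂x = (50.16 − 50.73) / (150 − 0) = -0.003800
∂h/∂y = (51.21 − 50.73) / (225 − 0) = +0.002133
Flow = −∇h = (+0.003800 east, -0.002133 north), which points southeast.

SE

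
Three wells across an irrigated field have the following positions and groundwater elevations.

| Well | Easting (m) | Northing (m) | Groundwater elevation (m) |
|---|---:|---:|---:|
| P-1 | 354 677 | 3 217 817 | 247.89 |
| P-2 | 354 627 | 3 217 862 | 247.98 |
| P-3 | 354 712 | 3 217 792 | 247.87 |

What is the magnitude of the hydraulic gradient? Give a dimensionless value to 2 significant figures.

0.0078

Three-point gradient (reference P-1): Δ to P-2 = (-50, 45, +0.09), Δ to P-3 = (35, -25, -0.02).
∂h/∂x = +0.004154, ∂h/∂y = +0.006615 (det = -325).
|∇h| = √(0.004154² + 0.006615²) = 0.007811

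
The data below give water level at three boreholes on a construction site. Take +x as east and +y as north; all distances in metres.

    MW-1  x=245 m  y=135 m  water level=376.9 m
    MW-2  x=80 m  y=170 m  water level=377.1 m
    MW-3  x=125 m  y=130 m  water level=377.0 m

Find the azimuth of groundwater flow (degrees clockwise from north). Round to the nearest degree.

With h = a·x + b·y + c and MW-1 as origin, the differences give:
  (-165)·a + 35·b = +0.2
  (-120)·a + (-5)·b = +0.1
Eliminate b (×(-5) and ×35, subtract): 5025·a = -4.50 → a = ∂h/∂x = -0.0008955
Back-substitute: b = ∂h/∂y = +0.001493.
Flow direction (−∇h) has components (+0.0008955 E, -0.001493 N).
Azimuth = atan2(E, N) = atan2(+0.0008955, -0.001493) = 149.0° ≈ 149°.

149°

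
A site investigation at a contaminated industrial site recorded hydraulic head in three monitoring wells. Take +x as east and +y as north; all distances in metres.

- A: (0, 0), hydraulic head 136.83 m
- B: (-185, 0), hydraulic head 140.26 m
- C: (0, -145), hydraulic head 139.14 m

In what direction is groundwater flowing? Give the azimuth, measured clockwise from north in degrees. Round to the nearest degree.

∂h/∂x = (140.26 − 136.83) / (-185 − 0) = -0.01854
∂h/∂y = (139.14 − 136.83) / (-145 − 0) = -0.01593
Flow direction (−∇h) has components (+0.01854 E, +0.01593 N).
Azimuth = atan2(E, N) = atan2(+0.01854, +0.01593) = 49.3° ≈ 049°.

049°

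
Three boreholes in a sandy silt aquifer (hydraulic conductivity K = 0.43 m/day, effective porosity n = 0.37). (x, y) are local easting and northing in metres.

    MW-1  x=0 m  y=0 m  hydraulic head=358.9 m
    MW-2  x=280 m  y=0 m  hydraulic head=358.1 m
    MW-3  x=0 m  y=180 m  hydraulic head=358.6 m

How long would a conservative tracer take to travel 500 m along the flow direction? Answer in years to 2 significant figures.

360 years

∂h/∂x = (358.1 − 358.9) / (280 − 0) = -0.002857
∂h/∂y = (358.6 − 358.9) / (180 − 0) = -0.001667
|∇h| = √(-0.002857² + -0.001667²) = 0.003308
Seepage velocity v = K·i/n = 0.43 × 0.003308 / 0.37 = 0.003844 m/day.
t = 500 / 0.003844 = 1.301e+05 days = 356 years.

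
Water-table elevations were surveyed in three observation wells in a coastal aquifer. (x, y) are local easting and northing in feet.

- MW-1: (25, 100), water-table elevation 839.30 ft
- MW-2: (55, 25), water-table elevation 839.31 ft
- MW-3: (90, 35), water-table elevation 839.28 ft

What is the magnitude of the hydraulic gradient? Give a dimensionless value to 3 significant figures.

0.000850

Three-point gradient (reference MW-1): Δ to MW-2 = (30, -75, +0.01), Δ to MW-3 = (65, -65, -0.02).
∂h/∂x = -0.0007350, ∂h/∂y = -0.0004274 (det = 2925).
|∇h| = √(-0.0007350² + -0.0004274²) = 0.0008502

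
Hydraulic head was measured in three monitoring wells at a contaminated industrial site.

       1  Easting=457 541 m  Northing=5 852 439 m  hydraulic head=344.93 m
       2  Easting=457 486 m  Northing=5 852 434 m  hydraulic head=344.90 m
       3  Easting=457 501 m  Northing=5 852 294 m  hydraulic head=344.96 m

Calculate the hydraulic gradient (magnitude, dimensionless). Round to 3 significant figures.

0.000685

Differences from 1: to 2 (Δx, Δy, Δh) = (-55, -5, -0.03); to 3 = (-40, -145, +0.03).
Solve a·Δx + b·Δy = Δh: det = (-55)·(-145) − (-40)·(-5) = 7775.
∂h/∂x = [(-0.03)·(-145) − (+0.03)·(-5)] / 7775 = +0.0005788
∂h/∂y = [(-55)·(+0.03) − (-40)·(-0.03)] / 7775 = -0.0003666
|∇h| = √(0.0005788² + -0.0003666²) = 0.0006851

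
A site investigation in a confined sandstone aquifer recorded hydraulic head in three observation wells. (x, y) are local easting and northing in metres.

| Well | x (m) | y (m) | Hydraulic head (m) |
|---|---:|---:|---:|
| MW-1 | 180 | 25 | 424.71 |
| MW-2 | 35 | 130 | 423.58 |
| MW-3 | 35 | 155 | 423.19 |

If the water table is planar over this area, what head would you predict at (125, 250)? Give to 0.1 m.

421.4 m

Taking MW-1 as reference: MW-2−MW-1 = (-145, 105, -1.13); MW-3−MW-1 = (-145, 130, -1.52).
Solve a·Δx + b·Δy = Δh: det = (-145)·130 − (-145)·105 = -3625.
∂h/∂x = [(-1.13)·130 − (-1.52)·105] / -3625 = -0.003503
∂h/∂y = [(-145)·(-1.52) − (-145)·(-1.13)] / -3625 = -0.01560
h(125, 250) = 424.71 + (-0.003503)·(-55) + (-0.01560)·(225) = 424.71 +0.193 -3.510 = 421.393 m.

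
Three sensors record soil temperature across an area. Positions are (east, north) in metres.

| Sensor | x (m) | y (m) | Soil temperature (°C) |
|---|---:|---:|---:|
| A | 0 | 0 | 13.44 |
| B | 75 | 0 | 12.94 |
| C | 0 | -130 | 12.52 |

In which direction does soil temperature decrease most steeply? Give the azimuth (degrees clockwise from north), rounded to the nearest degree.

137°

∂T/∂x = (12.94 − 13.44) / (75 − 0) = -0.006667
∂T/∂y = (12.52 − 13.44) / (-130 − 0) = +0.007077
Steepest decrease is along −∇f: components (+0.006667 E, -0.007077 N).
Azimuth = atan2(+0.006667, -0.007077) = 136.7° ≈ 137°.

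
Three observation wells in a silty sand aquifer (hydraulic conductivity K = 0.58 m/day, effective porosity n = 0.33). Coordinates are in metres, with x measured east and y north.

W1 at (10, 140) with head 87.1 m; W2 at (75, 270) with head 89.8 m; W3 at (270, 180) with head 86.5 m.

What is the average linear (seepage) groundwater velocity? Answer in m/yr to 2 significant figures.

16 m/yr

With h = a·x + b·y + c and W1 as origin, the differences give:
  65·a + 130·b = +2.7
  260·a + 40·b = -0.6
Eliminate b (×40 and ×130, subtract): -31200·a = 186.00 → a = ∂h/∂x = -0.005962
Back-substitute: b = ∂h/∂y = +0.02375.
|∇h| = √(-0.005962² + 0.02375²) = 0.02449
Seepage velocity v = K·i/n = 0.58 × 0.02449 / 0.33 = 0.04304 m/day = 15.72 m/yr.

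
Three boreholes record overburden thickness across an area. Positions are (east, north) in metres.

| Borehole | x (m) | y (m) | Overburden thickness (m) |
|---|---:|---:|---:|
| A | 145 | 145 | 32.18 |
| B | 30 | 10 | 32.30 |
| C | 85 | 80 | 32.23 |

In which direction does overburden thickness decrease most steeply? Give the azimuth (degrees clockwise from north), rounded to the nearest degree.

324°

With d = a·x + b·y + c and A as origin, the differences give:
  (-115)·a + (-135)·b = +0.12
  (-60)·a + (-65)·b = +0.05
Eliminate b (×(-65) and ×(-135), subtract): -625·a = -1.050 → a = ∂d/∂x = +0.001680
Back-substitute: b = ∂d/∂y = -0.002320.
Steepest decrease is along −∇f: components (-0.001680 E, +0.002320 N).
Azimuth = atan2(-0.001680, +0.002320) = 324.1° ≈ 324°.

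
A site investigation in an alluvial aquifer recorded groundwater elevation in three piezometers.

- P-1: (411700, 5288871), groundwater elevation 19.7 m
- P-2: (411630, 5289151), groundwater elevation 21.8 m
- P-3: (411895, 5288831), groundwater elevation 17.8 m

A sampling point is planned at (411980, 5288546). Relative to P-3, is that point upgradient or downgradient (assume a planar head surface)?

Taking P-1 as reference: P-2−P-1 = (-70, 280, +2.1); P-3−P-1 = (195, -40, -1.9).
Determinant of the coordinate differences = (-70)·(-40) − 195·280 = -51800.
∂h/∂x = [(+2.1)·(-40) − (-1.9)·280] / -51800 = -0.008649
∂h/∂y = [(-70)·(-1.9) − 195·(+2.1)] / -51800 = +0.005338
Head at (411980, 5288546) = 19.7 + (-0.008649)·(280) + (+0.005338)·(-325) = 15.54 m.
That is lower than the 17.8 m at P-3, so the point is downgradient.

downgradient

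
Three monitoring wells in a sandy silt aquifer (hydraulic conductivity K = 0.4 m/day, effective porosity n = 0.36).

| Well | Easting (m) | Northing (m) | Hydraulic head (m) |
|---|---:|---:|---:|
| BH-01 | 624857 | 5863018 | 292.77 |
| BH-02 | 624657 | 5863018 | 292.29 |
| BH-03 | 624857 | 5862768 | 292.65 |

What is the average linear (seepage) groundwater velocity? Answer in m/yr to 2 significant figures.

∂h/∂x = (292.29 − 292.77) / (624657 − 624857) = +0.002400
∂h/∂y = (292.65 − 292.77) / (5862768 − 5863018) = +0.0004800
|∇h| = √(0.002400² + 0.0004800²) = 0.002448
Seepage velocity v = K·i/n = 0.4 × 0.002448 / 0.36 = 0.00272 m/day = 0.9935 m/yr.

0.99 m/yr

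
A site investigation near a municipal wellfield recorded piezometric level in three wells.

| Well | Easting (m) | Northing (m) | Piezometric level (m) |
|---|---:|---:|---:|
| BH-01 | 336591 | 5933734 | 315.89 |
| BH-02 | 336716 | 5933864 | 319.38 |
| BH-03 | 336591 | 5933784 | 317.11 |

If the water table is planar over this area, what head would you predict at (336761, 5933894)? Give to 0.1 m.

320.2 m

Taking BH-01 as reference: BH-02−BH-01 = (125, 130, +3.49); BH-03−BH-01 = (0, 50, +1.22).
Solve a·Δx + b·Δy = Δh: det = 125·50 − 0·130 = 6250.
∂h/∂x = [(+3.49)·50 − (+1.22)·130] / 6250 = +0.002544
∂h/∂y = [125·(+1.22) − 0·(+3.49)] / 6250 = +0.02440
h(336761, 5933894) = 315.89 + (+0.002544)·(170) + (+0.02440)·(160) = 315.89 +0.432 +3.904 = 320.226 m.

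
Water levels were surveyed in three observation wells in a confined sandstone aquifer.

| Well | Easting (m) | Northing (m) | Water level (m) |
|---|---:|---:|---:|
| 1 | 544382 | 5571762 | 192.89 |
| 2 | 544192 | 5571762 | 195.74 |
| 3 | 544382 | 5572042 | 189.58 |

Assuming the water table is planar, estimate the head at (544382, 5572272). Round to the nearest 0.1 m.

∂h/∂x = (195.74 − 192.89) / (544192 − 544382) = -0.01500
∂h/∂y = (189.58 − 192.89) / (5572042 − 5571762) = -0.01182
h(544382, 5572272) = 192.89 + (-0.01500)·(0) + (-0.01182)·(510) = 192.89 -0.000 -6.029 = 186.861 m.

186.9 m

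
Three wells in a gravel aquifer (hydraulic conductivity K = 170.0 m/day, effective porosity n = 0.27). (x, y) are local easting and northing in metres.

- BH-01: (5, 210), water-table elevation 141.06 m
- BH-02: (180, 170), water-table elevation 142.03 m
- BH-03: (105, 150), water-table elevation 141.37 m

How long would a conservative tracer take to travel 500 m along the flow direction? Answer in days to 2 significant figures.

Differences from BH-01: to BH-02 (Δx, Δy, Δh) = (175, -40, +0.97); to BH-03 = (100, -60, +0.31).
Determinant of the coordinate differences = 175·(-60) − 100·(-40) = -6500.
∂h/∂x = [(+0.97)·(-60) − (+0.31)·(-40)] / -6500 = +0.007046
∂h/∂y = [175·(+0.31) − 100·(+0.97)] / -6500 = +0.006577
|∇h| = √(0.007046² + 0.006577²) = 0.009639
Seepage velocity v = K·i/n = 170.0 × 0.009639 / 0.27 = 6.069 m/day.
t = 500 / 6.069 = 82.39 days.

82 days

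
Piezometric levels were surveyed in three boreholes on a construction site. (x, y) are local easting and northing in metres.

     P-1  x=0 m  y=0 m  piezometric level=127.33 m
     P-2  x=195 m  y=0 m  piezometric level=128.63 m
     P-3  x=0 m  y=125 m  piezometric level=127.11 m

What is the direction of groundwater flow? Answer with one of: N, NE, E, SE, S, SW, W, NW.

∂h/∂x = (128.63 − 127.33) / (195 − 0) = +0.006667
∂h/∂y = (127.11 − 127.33) / (125 − 0) = -0.001760
Flow = −∇h = (-0.006667 east, +0.001760 north), which points west.

W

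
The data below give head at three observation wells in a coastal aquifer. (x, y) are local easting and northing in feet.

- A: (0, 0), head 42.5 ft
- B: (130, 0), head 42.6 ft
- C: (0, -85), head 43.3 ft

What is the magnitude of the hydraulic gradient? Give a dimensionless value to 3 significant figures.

∂h/∂x = (42.6 − 42.5) / (130 − 0) = +0.0007692
∂h/∂y = (43.3 − 42.5) / (-85 − 0) = -0.009412
|∇h| = √(0.0007692² + -0.009412²) = 0.009443

0.00944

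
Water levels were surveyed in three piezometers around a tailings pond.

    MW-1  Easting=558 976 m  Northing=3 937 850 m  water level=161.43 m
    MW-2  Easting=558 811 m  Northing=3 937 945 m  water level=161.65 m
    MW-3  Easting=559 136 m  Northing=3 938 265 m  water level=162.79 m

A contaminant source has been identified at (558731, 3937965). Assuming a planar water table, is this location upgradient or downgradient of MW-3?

With h = a·x + b·y + c and MW-1 as origin, the differences give:
  (-165)·a + 95·b = +0.22
  160·a + 415·b = +1.36
Eliminate b (×415 and ×95, subtract): -83675·a = -37.900 → a = ∂h/∂x = +0.0004529
Back-substitute: b = ∂h/∂y = +0.003102.
Head at (558731, 3937965) = 161.43 + (+0.0004529)·(-245) + (+0.003102)·(115) = 161.68 m.
That is lower than the 162.79 m at MW-3, so the point is downgradient.

downgradient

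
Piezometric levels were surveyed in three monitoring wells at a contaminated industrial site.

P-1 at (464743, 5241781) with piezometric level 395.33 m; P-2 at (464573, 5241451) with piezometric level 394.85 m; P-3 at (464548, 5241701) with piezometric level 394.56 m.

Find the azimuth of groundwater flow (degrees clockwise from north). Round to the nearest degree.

280°

With h = a·x + b·y + c and P-1 as origin, the differences give:
  (-170)·a + (-330)·b = -0.48
  (-195)·a + (-80)·b = -0.77
Eliminate b (×(-80) and ×(-330), subtract): -50750·a = -215.700 → a = ∂h/∂x = +0.004250
Back-substitute: b = ∂h/∂y = -0.0007350.
Flow direction (−∇h) has components (-0.004250 E, +0.0007350 N).
Azimuth = atan2(E, N) = atan2(-0.004250, +0.0007350) = 279.8° ≈ 280°.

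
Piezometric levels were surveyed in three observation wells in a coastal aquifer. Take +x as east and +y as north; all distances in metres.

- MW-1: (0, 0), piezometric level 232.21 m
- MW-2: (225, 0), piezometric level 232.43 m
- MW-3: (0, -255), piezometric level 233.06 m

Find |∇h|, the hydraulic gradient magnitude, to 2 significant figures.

0.0035

∂h/∂x = (232.43 − 232.21) / (225 − 0) = +0.0009778
∂h/∂y = (233.06 − 232.21) / (-255 − 0) = -0.003333
|∇h| = √(0.0009778² + -0.003333²) = 0.003473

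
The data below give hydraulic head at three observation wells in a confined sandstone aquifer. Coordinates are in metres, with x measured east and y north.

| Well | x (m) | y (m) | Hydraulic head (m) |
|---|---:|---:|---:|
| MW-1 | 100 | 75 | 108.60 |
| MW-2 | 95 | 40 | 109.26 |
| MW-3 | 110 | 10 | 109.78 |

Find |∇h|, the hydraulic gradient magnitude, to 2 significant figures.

Taking MW-1 as reference: MW-2−MW-1 = (-5, -35, +0.66); MW-3−MW-1 = (10, -65, +1.18).
Determinant of the coordinate differences = (-5)·(-65) − 10·(-35) = 675.
∂h/∂x = [(+0.66)·(-65) − (+1.18)·(-35)] / 675 = -0.002370
∂h/∂y = [(-5)·(+1.18) − 10·(+0.66)] / 675 = -0.01852
|∇h| = √(-0.002370² + -0.01852²) = 0.01867

0.019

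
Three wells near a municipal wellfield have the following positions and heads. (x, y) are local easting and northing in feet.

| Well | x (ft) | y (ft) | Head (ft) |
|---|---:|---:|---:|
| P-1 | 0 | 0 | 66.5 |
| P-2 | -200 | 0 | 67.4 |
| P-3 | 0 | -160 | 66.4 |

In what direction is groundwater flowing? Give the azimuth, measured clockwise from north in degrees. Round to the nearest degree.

098°

∂h/∂x = (67.4 − 66.5) / (-200 − 0) = -0.004500
∂h/∂y = (66.4 − 66.5) / (-160 − 0) = +0.0006250
Flow direction (−∇h) has components (+0.004500 E, -0.0006250 N).
Azimuth = atan2(E, N) = atan2(+0.004500, -0.0006250) = 97.9° ≈ 098°.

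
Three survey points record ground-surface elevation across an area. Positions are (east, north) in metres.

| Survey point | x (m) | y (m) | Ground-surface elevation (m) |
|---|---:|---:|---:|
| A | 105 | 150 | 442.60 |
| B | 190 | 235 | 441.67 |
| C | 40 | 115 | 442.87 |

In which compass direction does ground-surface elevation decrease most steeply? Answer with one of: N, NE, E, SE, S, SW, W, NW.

N

Three-point gradient (reference A): Δ to B = (85, 85, -0.93), Δ to C = (-65, -35, +0.27).
∂z/∂x = +0.003765, ∂z/∂y = -0.01471 (det = 2550).
Steepest decrease is along −∇f = (-0.003765 E, +0.01471 N) → north.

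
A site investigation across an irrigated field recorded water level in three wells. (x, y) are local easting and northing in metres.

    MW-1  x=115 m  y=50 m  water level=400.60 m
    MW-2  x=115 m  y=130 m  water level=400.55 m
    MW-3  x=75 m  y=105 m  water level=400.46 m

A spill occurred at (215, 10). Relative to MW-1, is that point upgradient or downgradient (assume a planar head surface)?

upgradient

Three-point gradient (reference MW-1): Δ to MW-2 = (0, 80, -0.05), Δ to MW-3 = (-40, 55, -0.14).
∂h/∂x = +0.002641, ∂h/∂y = -0.0006250 (det = 3200).
Head at (215, 10) = 400.60 + (+0.002641)·(100) + (-0.0006250)·(-40) = 400.89 m.
That is higher than the 400.60 m at MW-1, so the point is upgradient.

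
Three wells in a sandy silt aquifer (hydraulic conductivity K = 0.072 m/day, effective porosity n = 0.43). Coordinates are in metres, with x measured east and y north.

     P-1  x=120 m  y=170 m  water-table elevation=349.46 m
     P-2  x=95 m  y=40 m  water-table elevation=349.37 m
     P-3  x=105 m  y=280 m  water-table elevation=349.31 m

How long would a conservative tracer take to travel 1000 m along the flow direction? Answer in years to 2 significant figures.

With h = a·x + b·y + c and P-1 as origin, the differences give:
  (-25)·a + (-130)·b = -0.09
  (-15)·a + 110·b = -0.15
Eliminate b (×110 and ×(-130), subtract): -4700·a = -29.400 → a = ∂h/∂x = +0.006255
Back-substitute: b = ∂h/∂y = -0.0005106.
|∇h| = √(0.006255² + -0.0005106²) = 0.006276
Seepage velocity v = K·i/n = 0.072 × 0.006276 / 0.43 = 0.001051 m/day.
t = 1000 / 0.001051 = 9.515e+05 days = 2.61e+03 years.

2600 years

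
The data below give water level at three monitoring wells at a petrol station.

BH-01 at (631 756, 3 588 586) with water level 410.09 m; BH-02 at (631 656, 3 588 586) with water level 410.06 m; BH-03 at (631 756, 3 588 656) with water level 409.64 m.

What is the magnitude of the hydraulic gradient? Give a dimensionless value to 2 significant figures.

∂h/∂x = (410.06 − 410.09) / (631656 − 631756) = +0.0003000
∂h/∂y = (409.64 − 410.09) / (3588656 − 3588586) = -0.006429
|∇h| = √(0.0003000² + -0.006429²) = 0.006436

0.0064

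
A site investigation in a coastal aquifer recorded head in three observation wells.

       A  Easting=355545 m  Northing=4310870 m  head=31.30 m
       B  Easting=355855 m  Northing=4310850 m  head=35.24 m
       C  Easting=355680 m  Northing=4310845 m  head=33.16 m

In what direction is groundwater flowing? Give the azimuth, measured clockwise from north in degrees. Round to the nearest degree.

With h = a·x + b·y + c and A as origin, the differences give:
  310·a + (-20)·b = +3.94
  135·a + (-25)·b = +1.86
Eliminate b (×(-25) and ×(-20), subtract): -5050·a = -61.300 → a = ∂h/∂x = +0.01214
Back-substitute: b = ∂h/∂y = -0.008851.
Flow direction (−∇h) has components (-0.01214 E, +0.008851 N).
Azimuth = atan2(E, N) = atan2(-0.01214, +0.008851) = 306.1° ≈ 306°.

306°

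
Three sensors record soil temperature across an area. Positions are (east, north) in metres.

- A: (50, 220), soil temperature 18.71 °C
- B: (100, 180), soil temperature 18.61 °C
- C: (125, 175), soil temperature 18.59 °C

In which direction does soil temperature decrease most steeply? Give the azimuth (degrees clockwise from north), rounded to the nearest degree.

Taking A as reference: B−A = (50, -40, -0.10); C−A = (75, -45, -0.12).
Determinant of the coordinate differences = 50·(-45) − 75·(-40) = 750.
∂T/∂x = [(-0.10)·(-45) − (-0.12)·(-40)] / 750 = -0.0004000
∂T/∂y = [50·(-0.12) − 75·(-0.10)] / 750 = +0.002000
Steepest decrease is along −∇f: components (+0.0004000 E, -0.002000 N).
Azimuth = atan2(+0.0004000, -0.002000) = 168.7° ≈ 169°.

169°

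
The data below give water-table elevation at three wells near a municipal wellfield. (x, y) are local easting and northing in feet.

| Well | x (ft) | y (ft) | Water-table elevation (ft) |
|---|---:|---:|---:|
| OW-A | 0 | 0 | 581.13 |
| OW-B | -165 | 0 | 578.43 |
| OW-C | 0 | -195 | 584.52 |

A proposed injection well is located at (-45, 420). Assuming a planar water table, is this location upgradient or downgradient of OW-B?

∂h/∂x = (578.43 − 581.13) / (-165 − 0) = +0.01636
∂h/∂y = (584.52 − 581.13) / (-195 − 0) = -0.01738
Head at (-45, 420) = 581.13 + (+0.01636)·(-45) + (-0.01738)·(420) = 573.09 ft.
That is lower than the 578.43 ft at OW-B, so the point is downgradient.

downgradient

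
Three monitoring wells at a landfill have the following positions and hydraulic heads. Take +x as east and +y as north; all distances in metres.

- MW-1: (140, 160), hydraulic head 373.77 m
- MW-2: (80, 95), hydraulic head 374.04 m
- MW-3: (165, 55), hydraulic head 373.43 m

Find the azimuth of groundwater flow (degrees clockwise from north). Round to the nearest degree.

105°

Three-point gradient (reference MW-1): Δ to MW-2 = (-60, -65, +0.27), Δ to MW-3 = (25, -105, -0.34).
∂h/∂x = -0.006366, ∂h/∂y = +0.001722 (det = 7925).
Flow direction (−∇h) has components (+0.006366 E, -0.001722 N).
Azimuth = atan2(E, N) = atan2(+0.006366, -0.001722) = 105.1° ≈ 105°.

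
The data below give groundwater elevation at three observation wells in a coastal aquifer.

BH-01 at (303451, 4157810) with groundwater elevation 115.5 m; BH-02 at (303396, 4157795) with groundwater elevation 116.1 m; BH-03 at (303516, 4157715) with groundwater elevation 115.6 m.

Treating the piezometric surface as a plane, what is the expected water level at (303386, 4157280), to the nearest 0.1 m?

119.9 m

With h = a·x + b·y + c and BH-01 as origin, the differences give:
  (-55)·a + (-15)·b = +0.6
  65·a + (-95)·b = +0.1
Eliminate b (×(-95) and ×(-15), subtract): 6200·a = -55.50 → a = ∂h/∂x = -0.008952
Back-substitute: b = ∂h/∂y = -0.007177.
h(303386, 4157280) = 115.5 + (-0.008952)·(-65) + (-0.007177)·(-530) = 115.5 +0.582 +3.804 = 119.886 m.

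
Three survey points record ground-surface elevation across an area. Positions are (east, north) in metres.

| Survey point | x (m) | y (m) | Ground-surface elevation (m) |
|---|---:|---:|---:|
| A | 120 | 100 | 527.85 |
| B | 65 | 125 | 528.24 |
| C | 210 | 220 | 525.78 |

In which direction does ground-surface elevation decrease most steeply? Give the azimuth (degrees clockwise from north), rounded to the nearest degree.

051°

Taking A as reference: B−A = (-55, 25, +0.39); C−A = (90, 120, -2.07).
Solve a·Δx + b·Δy = Δz: det = (-55)·120 − 90·25 = -8850.
∂z/∂x = [(+0.39)·120 − (-2.07)·25] / -8850 = -0.01114
∂z/∂y = [(-55)·(-2.07) − 90·(+0.39)] / -8850 = -0.008898
Steepest decrease is along −∇f: components (+0.01114 E, +0.008898 N).
Azimuth = atan2(+0.01114, +0.008898) = 51.4° ≈ 051°.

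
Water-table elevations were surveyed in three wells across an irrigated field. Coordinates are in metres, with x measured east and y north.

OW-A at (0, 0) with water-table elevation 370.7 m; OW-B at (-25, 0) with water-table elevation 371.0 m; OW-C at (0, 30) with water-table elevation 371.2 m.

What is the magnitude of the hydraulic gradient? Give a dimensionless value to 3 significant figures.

0.0205

∂h/∂x = (371.0 − 370.7) / (-25 − 0) = -0.01200
∂h/∂y = (371.2 − 370.7) / (30 − 0) = +0.01667
|∇h| = √(-0.01200² + 0.01667²) = 0.02054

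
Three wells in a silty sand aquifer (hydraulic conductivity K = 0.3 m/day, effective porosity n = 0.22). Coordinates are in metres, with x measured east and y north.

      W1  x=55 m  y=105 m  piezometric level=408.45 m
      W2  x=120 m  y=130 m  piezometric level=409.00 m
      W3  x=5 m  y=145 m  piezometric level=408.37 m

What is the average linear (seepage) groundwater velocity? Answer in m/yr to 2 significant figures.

4.2 m/yr

Differences from W1: to W2 (Δx, Δy, Δh) = (65, 25, +0.55); to W3 = (-50, 40, -0.08).
Solve a·Δx + b·Δy = Δh: det = 65·40 − (-50)·25 = 3850.
∂h/∂x = [(+0.55)·40 − (-0.08)·25] / 3850 = +0.006234
∂h/∂y = [65·(-0.08) − (-50)·(+0.55)] / 3850 = +0.005792
|∇h| = √(0.006234² + 0.005792²) = 0.008509
Seepage velocity v = K·i/n = 0.3 × 0.008509 / 0.22 = 0.0116 m/day = 4.237 m/yr.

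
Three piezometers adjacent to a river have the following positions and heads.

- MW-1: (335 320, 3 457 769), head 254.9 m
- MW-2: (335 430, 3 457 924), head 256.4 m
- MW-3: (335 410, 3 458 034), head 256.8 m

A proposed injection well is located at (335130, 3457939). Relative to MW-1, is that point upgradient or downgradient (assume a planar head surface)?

downgradient

Taking MW-1 as reference: MW-2−MW-1 = (110, 155, +1.5); MW-3−MW-1 = (90, 265, +1.9).
Determinant of the coordinate differences = 110·265 − 90·155 = 15200.
∂h/∂x = [(+1.5)·265 − (+1.9)·155] / 15200 = +0.006776
∂h/∂y = [110·(+1.9) − 90·(+1.5)] / 15200 = +0.004868
Head at (335130, 3457939) = 254.9 + (+0.006776)·(-190) + (+0.004868)·(170) = 254.44 m.
That is lower than the 254.9 m at MW-1, so the point is downgradient.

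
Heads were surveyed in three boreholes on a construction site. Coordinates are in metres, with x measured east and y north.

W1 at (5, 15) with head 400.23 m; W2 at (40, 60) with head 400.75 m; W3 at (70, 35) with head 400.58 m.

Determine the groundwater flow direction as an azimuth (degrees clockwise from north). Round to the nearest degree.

Taking W1 as reference: W2−W1 = (35, 45, +0.52); W3−W1 = (65, 20, +0.35).
Solve a·Δx + b·Δy = Δh: det = 35·20 − 65·45 = -2225.
∂h/∂x = [(+0.52)·20 − (+0.35)·45] / -2225 = +0.002404
∂h/∂y = [35·(+0.35) − 65·(+0.52)] / -2225 = +0.009685
Flow direction (−∇h) has components (-0.002404 E, -0.009685 N).
Azimuth = atan2(E, N) = atan2(-0.002404, -0.009685) = 193.9° ≈ 194°.

194°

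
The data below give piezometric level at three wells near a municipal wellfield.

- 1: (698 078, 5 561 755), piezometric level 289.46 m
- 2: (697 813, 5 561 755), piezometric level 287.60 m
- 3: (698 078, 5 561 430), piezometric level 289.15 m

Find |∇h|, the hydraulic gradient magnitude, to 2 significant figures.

∂h/∂x = (287.60 − 289.46) / (697813 − 698078) = +0.007019
∂h/∂y = (289.15 − 289.46) / (5561430 − 5561755) = +0.0009538
|∇h| = √(0.007019² + 0.0009538²) = 0.007084

0.0071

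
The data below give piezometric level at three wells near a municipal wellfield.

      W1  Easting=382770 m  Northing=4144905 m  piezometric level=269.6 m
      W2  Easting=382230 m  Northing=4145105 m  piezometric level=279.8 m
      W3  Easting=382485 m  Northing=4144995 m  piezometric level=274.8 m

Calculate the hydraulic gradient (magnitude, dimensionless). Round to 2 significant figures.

0.019

Three-point gradient (reference W1): Δ to W2 = (-540, 200, +10.2), Δ to W3 = (-285, 90, +5.2).
∂h/∂x = -0.01452, ∂h/∂y = +0.01179 (det = 8400).
|∇h| = √(-0.01452² + 0.01179²) = 0.0187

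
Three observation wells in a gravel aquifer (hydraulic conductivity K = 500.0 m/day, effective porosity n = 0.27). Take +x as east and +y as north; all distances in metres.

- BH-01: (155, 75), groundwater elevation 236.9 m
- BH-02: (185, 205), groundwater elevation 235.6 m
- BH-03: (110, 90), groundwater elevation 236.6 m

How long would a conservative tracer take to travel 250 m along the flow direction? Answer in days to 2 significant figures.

Taking BH-01 as reference: BH-02−BH-01 = (30, 130, -1.3); BH-03−BH-01 = (-45, 15, -0.3).
Determinant of the coordinate differences = 30·15 − (-45)·130 = 6300.
∂h/∂x = [(-1.3)·15 − (-0.3)·130] / 6300 = +0.003095
∂h/∂y = [30·(-0.3) − (-45)·(-1.3)] / 6300 = -0.01071
|∇h| = √(0.003095² + -0.01071²) = 0.01115
Seepage velocity v = K·i/n = 500.0 × 0.01115 / 0.27 = 20.65 m/day.
t = 250 / 20.65 = 12.11 days.

12 days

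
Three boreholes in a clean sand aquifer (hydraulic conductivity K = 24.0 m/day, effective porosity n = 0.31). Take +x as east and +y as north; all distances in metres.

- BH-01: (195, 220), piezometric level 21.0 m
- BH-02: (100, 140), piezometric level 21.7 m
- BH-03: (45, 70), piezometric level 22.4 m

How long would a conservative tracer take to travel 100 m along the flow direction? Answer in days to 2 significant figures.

100 days

With h = a·x + b·y + c and BH-01 as origin, the differences give:
  (-95)·a + (-80)·b = +0.7
  (-150)·a + (-150)·b = +1.4
Eliminate b (×(-150) and ×(-80), subtract): 2250·a = 7.00 → a = ∂h/∂x = +0.003111
Back-substitute: b = ∂h/∂y = -0.01244.
|∇h| = √(0.003111² + -0.01244²) = 0.01282
Seepage velocity v = K·i/n = 24.0 × 0.01282 / 0.31 = 0.9925 m/day.
t = 100 / 0.9925 = 100.8 days.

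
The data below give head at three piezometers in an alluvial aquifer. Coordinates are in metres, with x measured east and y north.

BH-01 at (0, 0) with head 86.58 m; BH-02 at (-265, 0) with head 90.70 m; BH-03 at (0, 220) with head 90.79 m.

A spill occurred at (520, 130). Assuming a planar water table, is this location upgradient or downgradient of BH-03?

∂h/∂x = (90.70 − 86.58) / (-265 − 0) = -0.01555
∂h/∂y = (90.79 − 86.58) / (220 − 0) = +0.01914
Head at (520, 130) = 86.58 + (-0.01555)·(520) + (+0.01914)·(130) = 80.98 m.
That is lower than the 90.79 m at BH-03, so the point is downgradient.

downgradient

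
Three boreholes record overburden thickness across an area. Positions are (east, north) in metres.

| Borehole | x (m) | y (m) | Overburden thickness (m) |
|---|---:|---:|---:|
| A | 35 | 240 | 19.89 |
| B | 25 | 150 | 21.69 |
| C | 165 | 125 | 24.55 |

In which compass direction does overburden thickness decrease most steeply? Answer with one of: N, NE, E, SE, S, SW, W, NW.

Three-point gradient (reference A): Δ to B = (-10, -90, +1.80), Δ to C = (130, -115, +4.66).
∂d/∂x = +0.01653, ∂d/∂y = -0.02184 (det = 12850).
Steepest decrease is along −∇f = (-0.01653 E, +0.02184 N) → northwest.

NW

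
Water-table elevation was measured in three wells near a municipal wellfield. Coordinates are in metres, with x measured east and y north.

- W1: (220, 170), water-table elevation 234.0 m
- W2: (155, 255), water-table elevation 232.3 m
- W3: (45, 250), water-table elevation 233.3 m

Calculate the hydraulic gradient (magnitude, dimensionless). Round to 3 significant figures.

0.0272

Three-point gradient (reference W1): Δ to W2 = (-65, 85, -1.7), Δ to W3 = (-175, 80, -0.7).
∂h/∂x = -0.007907, ∂h/∂y = -0.02605 (det = 9675).
|∇h| = √(-0.007907² + -0.02605²) = 0.02722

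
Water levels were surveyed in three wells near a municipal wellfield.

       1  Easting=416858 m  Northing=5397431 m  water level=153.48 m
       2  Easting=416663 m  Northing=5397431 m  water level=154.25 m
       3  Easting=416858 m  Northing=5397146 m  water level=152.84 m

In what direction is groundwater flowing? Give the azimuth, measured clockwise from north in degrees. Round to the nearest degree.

∂h/∂x = (154.25 − 153.48) / (416663 − 416858) = -0.003949
∂h/∂y = (152.84 − 153.48) / (5397146 − 5397431) = +0.002246
Flow direction (−∇h) has components (+0.003949 E, -0.002246 N).
Azimuth = atan2(E, N) = atan2(+0.003949, -0.002246) = 119.6° ≈ 120°.

120°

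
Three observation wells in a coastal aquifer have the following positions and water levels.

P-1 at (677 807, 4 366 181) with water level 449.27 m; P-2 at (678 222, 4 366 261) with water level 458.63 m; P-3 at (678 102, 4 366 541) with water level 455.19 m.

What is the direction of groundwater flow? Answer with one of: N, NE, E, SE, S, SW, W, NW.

Three-point gradient (reference P-1): Δ to P-2 = (415, 80, +9.36), Δ to P-3 = (295, 360, +5.92).
∂h/∂x = +0.02302, ∂h/∂y = -0.002420 (det = 125800).
Flow = −∇h = (-0.02302 east, +0.002420 north), which points west.

W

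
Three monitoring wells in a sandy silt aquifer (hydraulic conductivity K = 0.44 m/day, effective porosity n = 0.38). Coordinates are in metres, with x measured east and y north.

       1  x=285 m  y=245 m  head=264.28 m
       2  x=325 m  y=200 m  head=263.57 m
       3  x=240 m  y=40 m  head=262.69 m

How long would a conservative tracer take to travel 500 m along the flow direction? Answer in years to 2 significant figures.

100 years

Three-point gradient (reference 1): Δ to 2 = (40, -45, -0.71), Δ to 3 = (-45, -205, -1.59).
∂h/∂x = -0.007237, ∂h/∂y = +0.009345 (det = -10225).
|∇h| = √(-0.007237² + 0.009345²) = 0.01182
Seepage velocity v = K·i/n = 0.44 × 0.01182 / 0.38 = 0.01369 m/day.
t = 500 / 0.01369 = 3.652e+04 days = 100 years.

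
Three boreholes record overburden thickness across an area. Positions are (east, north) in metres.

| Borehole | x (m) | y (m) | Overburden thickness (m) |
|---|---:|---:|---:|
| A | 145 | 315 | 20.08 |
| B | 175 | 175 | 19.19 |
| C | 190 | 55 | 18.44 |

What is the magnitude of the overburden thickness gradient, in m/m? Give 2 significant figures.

Taking A as reference: B−A = (30, -140, -0.89); C−A = (45, -260, -1.64).
Solve a·Δx + b·Δy = Δd: det = 30·(-260) − 45·(-140) = -1500.
∂d/∂x = [(-0.89)·(-260) − (-1.64)·(-140)] / -1500 = -0.001200
∂d/∂y = [30·(-1.64) − 45·(-0.89)] / -1500 = +0.006100
|∇f| = √(-0.001200² + 0.006100²) = 0.006217 m/m

0.0062 m/m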